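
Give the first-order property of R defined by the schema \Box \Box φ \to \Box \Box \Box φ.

This is a Sahlqvist (Geach-type) schema ◇^0□^2φ → □^3◇^0φ.
Minimal-valuation argument: fix x; take any y with xR^0y and any z with xR^3z. Set V(φ) to the set of worlds R-reachable from y in exactly 2 steps. Then □^2φ holds at y, so the antecedent holds at x; validity forces ◇^0φ at z, giving a w with zR^0w and yR^2w.
First-order correspondent: \forall x \forall z (x R^3 z \to \exists w (x R^2 w \wedge z = w)).

\forall x \forall z (x R^3 z \to \exists w (x R^2 w \wedge z = w))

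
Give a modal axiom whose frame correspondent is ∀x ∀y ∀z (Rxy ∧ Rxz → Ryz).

◇q → □◇q

The condition is the Euclidean property. The 5 schema ◇q → □◇q defines it.
Suppose ◇q→□◇q is valid. Take Rxy, Rxz and set V(q)={y}. Then ◇q at x, so □◇q at x, so ◇q at z, so some w with Rzw has q; w=y, i.e. Rzy. By symmetry of the argument, Ryz.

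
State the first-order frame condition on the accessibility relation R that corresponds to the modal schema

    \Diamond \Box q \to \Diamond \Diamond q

This is a Sahlqvist (Geach-type) schema ◇^1□^1q → □^0◇^2q.
Minimal-valuation argument: fix x; take any y with xR^1y and any z with xR^0z. Set V(q) to the set of worlds R-reachable from y in exactly 1 step. Then □^1q holds at y, so the antecedent holds at x; validity forces ◇^2q at z, giving a w with zR^2w and yR^1w.
First-order correspondent: \forall x \forall y (xRy \to \exists w (yRw \wedge x R^2 w)).

\forall x \forall y (xRy \to \exists w (yRw \wedge x R^2 w))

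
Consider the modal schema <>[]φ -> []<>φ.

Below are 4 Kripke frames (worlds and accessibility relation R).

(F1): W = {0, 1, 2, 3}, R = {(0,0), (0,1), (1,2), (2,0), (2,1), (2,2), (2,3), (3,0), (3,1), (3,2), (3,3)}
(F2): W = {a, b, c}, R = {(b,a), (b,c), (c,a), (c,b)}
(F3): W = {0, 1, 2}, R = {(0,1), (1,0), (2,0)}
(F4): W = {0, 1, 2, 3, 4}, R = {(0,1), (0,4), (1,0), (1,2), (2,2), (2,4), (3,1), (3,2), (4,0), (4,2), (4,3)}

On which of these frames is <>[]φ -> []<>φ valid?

(F3), (F4)

This is the axiom for convergence; its first-order frame correspondent is forall x forall y forall z (Rxy & Rxz -> exists w (Ryw & Rzw)).
(F1): fails — R00 and R01 but 0 and 1 have no common successor.
(F2): fails — Rba and Rba but a and a have no common successor.
(F3): holds.
(F4): holds.
Valid on: (F3), (F4).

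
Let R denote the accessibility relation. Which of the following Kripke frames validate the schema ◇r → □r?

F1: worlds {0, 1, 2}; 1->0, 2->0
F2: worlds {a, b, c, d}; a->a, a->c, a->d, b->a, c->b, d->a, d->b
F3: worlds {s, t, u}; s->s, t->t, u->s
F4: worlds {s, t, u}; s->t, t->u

F1, F3, F4

The schema corresponds to partial functionality: ∀x ∀y ∀z (Rxy ∧ Rxz → y = z).
F1: holds.
F2: fails — a sees both a and c.
F3: holds.
F4: holds.
Valid on: F1, F3, F4.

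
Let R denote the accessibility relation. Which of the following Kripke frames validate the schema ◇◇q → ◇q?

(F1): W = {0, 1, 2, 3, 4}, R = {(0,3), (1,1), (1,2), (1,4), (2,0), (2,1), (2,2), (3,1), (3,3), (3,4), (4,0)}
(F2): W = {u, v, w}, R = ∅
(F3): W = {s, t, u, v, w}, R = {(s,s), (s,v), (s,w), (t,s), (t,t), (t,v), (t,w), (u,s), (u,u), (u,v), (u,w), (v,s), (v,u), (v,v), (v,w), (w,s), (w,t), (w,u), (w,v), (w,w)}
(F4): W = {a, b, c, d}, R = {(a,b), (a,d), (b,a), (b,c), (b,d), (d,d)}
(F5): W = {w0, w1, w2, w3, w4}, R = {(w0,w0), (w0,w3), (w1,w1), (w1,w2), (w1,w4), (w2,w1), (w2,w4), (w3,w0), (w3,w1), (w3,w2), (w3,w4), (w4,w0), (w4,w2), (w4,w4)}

(F2)

This is the axiom for transitivity; its first-order frame correspondent is ∀x ∀y ∀z (Rxy ∧ Ryz → Rxz).
(F1): fails — R34 and R40 but not R30.
(F2): satisfies the condition.
(F3): fails — Rtv and Rvu but not Rtu.
(F4): fails — Rab and Rbc but not Rac.
(F5): fails — Rw2w4 and Rw4w2 but not Rw2w2.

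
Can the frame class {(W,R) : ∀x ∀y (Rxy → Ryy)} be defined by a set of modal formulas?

Yes: it is shift-reflexivity, defined by the T□ schema □(□q → q).
Suppose □(□q→q) is valid. Take Rxy and set V(q)={w : Ryw}. Then at y, □q holds; since □(□q→q) at x, □q→q at y, so q at y, i.e. Ryy.

Definable; □(□q → q) defines it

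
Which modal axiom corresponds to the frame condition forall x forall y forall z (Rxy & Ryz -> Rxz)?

The condition is transitivity. The 4 schema □s → □□s defines it.
Suppose □s→□□s is valid. Take Rxy, Ryz and set V(s)={w : Rxw}. Then □s at x, so □□s at x, so □s at y, so s at z, i.e. Rxz.

□s → □□s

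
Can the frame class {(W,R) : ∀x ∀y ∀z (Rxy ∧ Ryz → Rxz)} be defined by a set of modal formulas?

Yes: it is transitivity, defined by the 4 schema □r → □□r.
Suppose □r→□□r is valid. Take Rxy, Ryz and set V(r)={w : Rxw}. Then □r at x, so □□r at x, so □r at y, so r at z, i.e. Rxz.

Yes — defined by □r → □□r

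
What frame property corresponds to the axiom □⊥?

□⊥ is valid iff no world has any successor (otherwise □⊥ fails at any world with one).
Conversely, any frame satisfying ∀x ∀y ¬Rxy validates the schema.
Frame condition: ∀x ∀y ¬Rxy.

emptiness of R: ∀x ∀y ¬Rxy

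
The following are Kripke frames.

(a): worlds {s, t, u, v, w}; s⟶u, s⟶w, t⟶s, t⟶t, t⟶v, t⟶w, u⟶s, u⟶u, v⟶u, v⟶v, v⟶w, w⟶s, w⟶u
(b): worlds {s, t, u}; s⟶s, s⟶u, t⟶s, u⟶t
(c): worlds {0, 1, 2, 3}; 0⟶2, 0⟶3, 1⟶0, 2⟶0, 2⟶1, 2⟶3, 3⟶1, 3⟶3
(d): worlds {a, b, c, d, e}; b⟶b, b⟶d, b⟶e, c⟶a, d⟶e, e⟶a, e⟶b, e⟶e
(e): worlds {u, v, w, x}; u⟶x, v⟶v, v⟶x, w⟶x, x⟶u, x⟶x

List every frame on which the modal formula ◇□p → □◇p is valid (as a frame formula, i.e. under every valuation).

(a), (e)

Frame correspondent (Sahlqvist): ∀x ∀y ∀z (Rxy ∧ Rxz → ∃w (Ryw ∧ Rzw)) — i.e. convergence.
(a): condition met.
(b): fails — Rsu and Rss but u and s have no common successor.
(c): fails — R23 and R21 but 3 and 1 have no common successor.
(d): fails — Rca and Rca but a and a have no common successor.
(e): condition met.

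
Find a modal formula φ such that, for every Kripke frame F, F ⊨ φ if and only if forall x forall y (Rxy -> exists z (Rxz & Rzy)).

□□ψ → □ψ

This is density; the standard corresponding axiom is C4: □□ψ → □ψ.
Suppose □□ψ→□ψ is valid. Take Rxy and set V(ψ)={w : xR²w}. Then □□ψ at x, so □ψ at x, so ψ at y, i.e. ∃z(Rxz∧Rzy).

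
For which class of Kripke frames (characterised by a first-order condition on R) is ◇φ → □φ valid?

Suppose ◇φ→□φ is valid. Take Rxy, Rxz and set V(φ)={y}. Then ◇φ at x, so □φ at x, so φ at z, i.e. z=y.
Conversely, any frame satisfying ∀x ∀y ∀z (Rxy ∧ Rxz → y = z) validates the schema.
Frame condition: ∀x ∀y ∀z (Rxy ∧ Rxz → y = z).

partial functionality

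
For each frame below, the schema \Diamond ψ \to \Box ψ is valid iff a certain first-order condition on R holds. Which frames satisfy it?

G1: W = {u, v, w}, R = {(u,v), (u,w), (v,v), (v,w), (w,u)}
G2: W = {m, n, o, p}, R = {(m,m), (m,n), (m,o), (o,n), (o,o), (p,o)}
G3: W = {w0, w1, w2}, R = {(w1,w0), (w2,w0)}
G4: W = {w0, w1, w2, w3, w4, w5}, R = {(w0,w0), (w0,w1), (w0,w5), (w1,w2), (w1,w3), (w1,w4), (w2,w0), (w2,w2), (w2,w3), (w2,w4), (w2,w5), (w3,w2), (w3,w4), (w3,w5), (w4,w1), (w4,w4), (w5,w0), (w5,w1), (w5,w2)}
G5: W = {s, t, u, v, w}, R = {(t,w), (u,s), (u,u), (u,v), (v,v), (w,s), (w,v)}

This is the axiom for partial functionality; its first-order frame correspondent is \forall x \forall y \forall z (Rxy \wedge Rxz \to y = z).
G1: fails — u sees both v and w.
G2: fails — m sees both m and n.
G3: holds.
G4: fails — w0 sees both w0 and w1.
G5: fails — u sees both s and u.
Valid on: G3.

G3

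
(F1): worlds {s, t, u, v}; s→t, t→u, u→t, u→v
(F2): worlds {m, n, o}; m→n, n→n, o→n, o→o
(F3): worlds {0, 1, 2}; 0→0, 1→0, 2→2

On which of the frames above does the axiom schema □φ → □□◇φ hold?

(F2), (F3)

Frame correspondent (Sahlqvist): ∀x ∀z (xR²z → ∃w (xRw ∧ zRw)) — i.e. a generalized confluence (Geach) condition.
(F1): fails — tR²v but no w with tRw and vRw.
(F2): holds.
(F3): holds.
Valid on: (F2), (F3).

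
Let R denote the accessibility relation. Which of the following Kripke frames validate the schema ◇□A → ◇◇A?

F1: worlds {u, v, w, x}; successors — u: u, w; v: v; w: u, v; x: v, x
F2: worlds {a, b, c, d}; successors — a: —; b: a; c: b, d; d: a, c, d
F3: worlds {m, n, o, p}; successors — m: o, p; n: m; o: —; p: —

F1

The schema corresponds to a generalized confluence (Geach) condition: ∀x ∀y (xRy → ∃w (yRw ∧ xR²w)).
F1: holds.
F2: fails — bRa but no w with aRw and bR²w.
F3: fails — mRo but no w with oRw and mR²w.
Valid on: F1.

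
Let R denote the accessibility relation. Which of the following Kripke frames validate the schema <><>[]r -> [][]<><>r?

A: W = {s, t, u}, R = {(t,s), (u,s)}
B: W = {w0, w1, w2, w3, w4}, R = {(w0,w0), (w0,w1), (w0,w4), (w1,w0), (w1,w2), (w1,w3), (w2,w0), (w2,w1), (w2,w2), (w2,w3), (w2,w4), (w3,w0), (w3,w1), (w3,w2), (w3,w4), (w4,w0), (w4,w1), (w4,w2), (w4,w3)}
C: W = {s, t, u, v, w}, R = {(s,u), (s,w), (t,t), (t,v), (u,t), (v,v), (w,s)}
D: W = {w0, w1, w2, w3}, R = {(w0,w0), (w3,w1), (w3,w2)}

A, B, D

The schema corresponds to a generalized confluence (Geach) condition: forall x forall y forall z ((x R^2 y & x R^2 z) -> exists w (yRw & z R^2 w)).
A: condition met.
B: condition met.
C: fails — sR²s, sR²s but no w* with sRw* and sR²w*.
D: condition met.
Valid on: A, B, D.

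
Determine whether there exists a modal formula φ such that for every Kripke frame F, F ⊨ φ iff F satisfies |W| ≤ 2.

No — not modally definable

Modal frame validity is preserved under disjoint unions.
Any modal formula valid on each of 3 disjoint one-world frames is valid on their disjoint union (validity is preserved under disjoint unions). Each one-world frame has |W|=1≤2, but the union has |W|=3.
So the class is not modally definable.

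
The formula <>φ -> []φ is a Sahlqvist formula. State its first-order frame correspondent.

partial functionality

This is the CD axiom.
It corresponds to partial functionality: forall x forall y forall z (Rxy & Rxz -> y = z).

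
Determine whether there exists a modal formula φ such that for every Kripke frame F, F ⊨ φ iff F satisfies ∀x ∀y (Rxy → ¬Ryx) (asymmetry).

Modal frame validity is preserved under surjective bounded morphisms.
The 4-cycle (worlds 0,1,2,3 with 0→1→2→3→0) is asymmetric. Mapping every world to a single reflexive point • is a surjective bounded morphism, and the reflexive point is not asymmetric (R•• but asymmetry requires ¬R••).
So no modal formula (or set of formulas) defines exactly the asymmetric frames.

Not definable by any modal formula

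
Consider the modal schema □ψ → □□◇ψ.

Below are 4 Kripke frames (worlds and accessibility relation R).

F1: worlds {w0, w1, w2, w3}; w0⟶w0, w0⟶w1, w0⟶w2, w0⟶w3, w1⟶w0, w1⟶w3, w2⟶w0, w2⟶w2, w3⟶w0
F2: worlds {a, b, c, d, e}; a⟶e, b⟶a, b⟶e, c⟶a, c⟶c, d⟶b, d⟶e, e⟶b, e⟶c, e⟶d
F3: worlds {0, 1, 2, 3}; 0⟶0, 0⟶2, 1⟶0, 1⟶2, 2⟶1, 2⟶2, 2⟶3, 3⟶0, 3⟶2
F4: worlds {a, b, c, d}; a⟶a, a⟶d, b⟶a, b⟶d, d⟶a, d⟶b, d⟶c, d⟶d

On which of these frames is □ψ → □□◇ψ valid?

F1, F3

Frame correspondent (Sahlqvist): ∀x ∀z (xR²z → ∃w (xRw ∧ zRw)) — i.e. a generalized confluence (Geach) condition.
F1: holds.
F2: fails — aR²c but no w with aRw and cRw.
F3: holds.
F4: fails — aR²c but no w with aRw and cRw.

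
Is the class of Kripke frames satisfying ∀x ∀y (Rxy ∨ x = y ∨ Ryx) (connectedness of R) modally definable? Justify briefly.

Not modally definable

Modal frame validity is preserved under disjoint unions.
Take 2 disjoint single-world reflexive frames: each is trivially connected, but their disjoint union has 2 worlds with no edge between distinct components, so it is not connected.
So no modal formula (or set of formulas) defines exactly the connected frames.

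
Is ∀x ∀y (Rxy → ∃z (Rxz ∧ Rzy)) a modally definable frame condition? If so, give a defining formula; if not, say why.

Yes, by □□q → □q

This is a Sahlqvist condition; the C4 axiom □□q → □q defines it.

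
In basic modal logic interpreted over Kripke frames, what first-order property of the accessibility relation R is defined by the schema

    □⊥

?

This schema is the Ver axiom.
It corresponds to emptiness of R: ∀x ∀y ¬Rxy.

emptiness of R: ∀x ∀y ¬Rxy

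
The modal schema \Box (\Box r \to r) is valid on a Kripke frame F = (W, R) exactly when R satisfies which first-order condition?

This schema is the T□ axiom.
It corresponds to shift-reflexivity: \forall x \forall y (Rxy \to Ryy).

shift-reflexivity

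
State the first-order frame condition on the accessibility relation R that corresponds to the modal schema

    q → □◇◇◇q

This is a Sahlqvist (Geach-type) schema ◇^0□^0q → □^1◇^3q.
Minimal-valuation argument: fix x; take any y with xR^0y and any z with xR^1z. Set V(q) to the set of worlds R-reachable from y in exactly 0 steps. Then □^0q holds at y, so the antecedent holds at x; validity forces ◇^3q at z, giving a w with zR^3w and yR^0w.
First-order correspondent: ∀x ∀z (xRz → ∃w (x = w ∧ zR³w)).

∀x ∀z (xRz → ∃w (x = w ∧ zR³w))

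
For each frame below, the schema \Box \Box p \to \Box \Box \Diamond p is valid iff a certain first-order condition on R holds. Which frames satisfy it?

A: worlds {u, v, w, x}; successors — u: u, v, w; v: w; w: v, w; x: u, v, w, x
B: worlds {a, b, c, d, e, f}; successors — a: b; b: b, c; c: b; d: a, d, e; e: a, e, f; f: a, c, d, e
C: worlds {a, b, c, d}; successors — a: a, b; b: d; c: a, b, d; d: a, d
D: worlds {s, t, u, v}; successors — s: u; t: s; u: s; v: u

A, B, C

Frame correspondent (Sahlqvist): \forall x \forall z (x R^2 z \to \exists w (x R^2 w \wedge zRw)) — i.e. a generalized confluence (Geach) condition.
A: ✓.
B: ✓.
C: ✓.
D: fails — sR²s but no w with sR²w and sRw.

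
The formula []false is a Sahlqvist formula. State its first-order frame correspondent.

Emptiness of R

□⊥ is valid iff no world has any successor (otherwise □⊥ fails at any world with one).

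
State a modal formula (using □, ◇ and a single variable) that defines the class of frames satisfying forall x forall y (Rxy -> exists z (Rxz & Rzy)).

□□r → □r

A defining formula is □□r → □r (the C4 axiom).
Suppose □□r→□r is valid. Take Rxy and set V(r)={w : xR²w}. Then □□r at x, so □r at x, so r at y, i.e. ∃z(Rxz∧Rzy).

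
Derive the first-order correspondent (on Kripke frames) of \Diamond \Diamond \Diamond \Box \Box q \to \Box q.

\forall x \forall y \forall z ((x R^3 y \wedge xRz) \to \exists w (y R^2 w \wedge z = w))

This is a Sahlqvist (Geach-type) schema ◇^3□^2q → □^1◇^0q.
Minimal-valuation argument: fix x; take any y with xR^3y and any z with xR^1z. Set V(q) to the set of worlds R-reachable from y in exactly 2 steps. Then □^2q holds at y, so the antecedent holds at x; validity forces ◇^0q at z, giving a w with zR^0w and yR^2w.
First-order correspondent: \forall x \forall y \forall z ((x R^3 y \wedge xRz) \to \exists w (y R^2 w \wedge z = w)).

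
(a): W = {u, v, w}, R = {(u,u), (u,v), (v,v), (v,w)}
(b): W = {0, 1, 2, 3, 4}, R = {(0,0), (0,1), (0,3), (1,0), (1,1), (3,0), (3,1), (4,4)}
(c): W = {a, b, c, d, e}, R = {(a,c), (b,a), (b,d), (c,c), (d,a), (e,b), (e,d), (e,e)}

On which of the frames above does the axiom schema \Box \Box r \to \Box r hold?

The schema corresponds to density: \forall x \forall y (Rxy \to \exists z (Rxz \wedge Rzy)).
(a): ✓.
(b): ✓.
(c): fails — Rda but no z with Rdz and Rza.

(a), (b)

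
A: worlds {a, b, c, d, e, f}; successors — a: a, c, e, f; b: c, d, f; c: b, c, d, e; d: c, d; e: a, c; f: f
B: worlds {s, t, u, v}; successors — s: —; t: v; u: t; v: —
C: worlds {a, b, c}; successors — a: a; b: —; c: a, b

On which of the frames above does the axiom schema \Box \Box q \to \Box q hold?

The schema corresponds to density: \forall x \forall y (Rxy \to \exists z (Rxz \wedge Rzy)).
A: satisfies the condition.
B: fails — Rtv but no z with Rtz and Rzv.
C: fails — Rcb but no z with Rcz and Rzb.

A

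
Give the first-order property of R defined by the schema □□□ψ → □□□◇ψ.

∀x ∀z (xR³z → ∃w (xR³w ∧ zRw))

This is a Sahlqvist (Geach-type) schema ◇^0□^3ψ → □^3◇^1ψ.
First-order correspondent: ∀x ∀z (xR³z → ∃w (xR³w ∧ zRw)).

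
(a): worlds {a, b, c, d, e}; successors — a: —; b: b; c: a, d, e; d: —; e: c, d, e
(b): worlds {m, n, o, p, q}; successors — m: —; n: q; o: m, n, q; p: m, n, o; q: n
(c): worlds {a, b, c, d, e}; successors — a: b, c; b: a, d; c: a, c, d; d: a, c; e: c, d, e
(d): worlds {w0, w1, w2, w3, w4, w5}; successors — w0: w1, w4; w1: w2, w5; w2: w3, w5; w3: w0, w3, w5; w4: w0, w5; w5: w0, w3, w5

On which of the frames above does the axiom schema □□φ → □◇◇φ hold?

This is the axiom for a generalized confluence (Geach) condition; its first-order frame correspondent is ∀x ∀z (xRz → ∃w (xR²w ∧ zR²w)).
(a): fails — cRa but no w with cR²w and aR²w.
(b): fails — nRq but no w with nR²w and qR²w.
(c): satisfies the condition.
(d): satisfies the condition.

(c), (d)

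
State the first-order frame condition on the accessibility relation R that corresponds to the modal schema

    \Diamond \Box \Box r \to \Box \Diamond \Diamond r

\forall x \forall y \forall z ((xRy \wedge xRz) \to \exists w (y R^2 w \wedge z R^2 w))

This is a Sahlqvist (Geach-type) schema ◇^1□^2r → □^1◇^2r.
First-order correspondent: \forall x \forall y \forall z ((xRy \wedge xRz) \to \exists w (y R^2 w \wedge z R^2 w)).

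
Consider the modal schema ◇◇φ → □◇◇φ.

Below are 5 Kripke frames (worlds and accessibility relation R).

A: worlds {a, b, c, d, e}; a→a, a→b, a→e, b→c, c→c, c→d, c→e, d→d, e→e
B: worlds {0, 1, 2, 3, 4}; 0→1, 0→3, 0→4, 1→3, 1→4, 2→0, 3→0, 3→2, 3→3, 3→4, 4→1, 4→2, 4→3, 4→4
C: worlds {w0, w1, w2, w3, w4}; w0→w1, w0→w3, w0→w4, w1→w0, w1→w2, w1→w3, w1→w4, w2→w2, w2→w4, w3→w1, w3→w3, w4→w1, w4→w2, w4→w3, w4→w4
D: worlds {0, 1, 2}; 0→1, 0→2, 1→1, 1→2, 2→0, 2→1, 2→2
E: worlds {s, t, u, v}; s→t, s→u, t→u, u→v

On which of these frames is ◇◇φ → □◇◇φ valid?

The schema corresponds to a generalized confluence (Geach) condition: ∀x ∀y ∀z ((xR²y ∧ xRz) → ∃w (y = w ∧ zR²w)).
A: fails — aR²a, aRb but no w with a=w and bR²w.
B: fails — 3R²0, 3R2 but no w with 0=w and 2R²w.
C: fails — w0R²w0, w0Rw1 but no w with w0=w and w1R²w.
D: satisfies the condition.
E: fails — sR²u, sRt but no w with u=w and tR²w.
Valid on: D.

D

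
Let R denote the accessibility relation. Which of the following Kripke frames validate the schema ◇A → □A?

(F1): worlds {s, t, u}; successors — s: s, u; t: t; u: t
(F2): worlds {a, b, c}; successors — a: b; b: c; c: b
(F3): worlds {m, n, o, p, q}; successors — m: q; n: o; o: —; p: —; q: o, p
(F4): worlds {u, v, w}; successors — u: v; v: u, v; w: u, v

Frame correspondent (Sahlqvist): ∀x ∀y ∀z (Rxy ∧ Rxz → y = z) — i.e. partial functionality.
(F1): fails — s sees both s and u.
(F2): holds.
(F3): fails — q sees both o and p.
(F4): fails — v sees both u and v.

(F2)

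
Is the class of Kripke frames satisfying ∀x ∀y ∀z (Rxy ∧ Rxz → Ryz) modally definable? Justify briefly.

This is a Sahlqvist condition; the 5 axiom ◇r → □◇r defines it.
Suppose ◇r→□◇r is valid. Take Rxy, Rxz and set V(r)={y}. Then ◇r at x, so □◇r at x, so ◇r at z, so some w with Rzw has r; w=y, i.e. Rzy. By symmetry of the argument, Ryz.

Definable; ◇r → □◇r defines it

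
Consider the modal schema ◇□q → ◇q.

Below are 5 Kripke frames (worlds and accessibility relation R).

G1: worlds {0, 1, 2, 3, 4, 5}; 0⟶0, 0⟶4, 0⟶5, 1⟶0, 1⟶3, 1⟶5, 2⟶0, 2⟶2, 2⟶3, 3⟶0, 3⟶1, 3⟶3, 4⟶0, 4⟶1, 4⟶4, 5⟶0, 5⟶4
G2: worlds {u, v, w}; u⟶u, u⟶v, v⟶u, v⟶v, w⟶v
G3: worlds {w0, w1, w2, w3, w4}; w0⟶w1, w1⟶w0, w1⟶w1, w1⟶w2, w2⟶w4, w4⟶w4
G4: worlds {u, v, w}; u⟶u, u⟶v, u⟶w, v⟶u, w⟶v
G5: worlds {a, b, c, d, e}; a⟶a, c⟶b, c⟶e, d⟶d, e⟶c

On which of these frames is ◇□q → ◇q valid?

G1, G2

The schema corresponds to a generalized confluence (Geach) condition: ∀x ∀y (xRy → ∃w (yRw ∧ xRw)).
G1: ✓.
G2: ✓.
G3: fails — w1Rw2 but no w with w2Rw and w1Rw.
G4: fails — wRv but no t with vRt and wRt.
G5: fails — cRb but no w with bRw and cRw.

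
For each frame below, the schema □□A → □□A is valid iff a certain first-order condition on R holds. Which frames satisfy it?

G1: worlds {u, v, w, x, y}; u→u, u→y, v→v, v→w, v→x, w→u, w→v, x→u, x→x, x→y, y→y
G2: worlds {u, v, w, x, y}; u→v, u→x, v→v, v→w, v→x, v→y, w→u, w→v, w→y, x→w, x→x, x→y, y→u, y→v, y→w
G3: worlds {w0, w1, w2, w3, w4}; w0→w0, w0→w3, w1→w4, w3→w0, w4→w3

G1, G2, G3

Frame correspondent (Sahlqvist): ∀x ∀z (xR²z → ∃w (xR²w ∧ z = w)) — i.e. a generalized confluence (Geach) condition.
G1: satisfies the condition.
G2: satisfies the condition.
G3: satisfies the condition.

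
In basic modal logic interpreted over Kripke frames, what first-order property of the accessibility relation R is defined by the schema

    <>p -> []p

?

partial functionality: forall x forall y forall z (Rxy & Rxz -> y = z)

Suppose ◇p→□p is valid. Take Rxy, Rxz and set V(p)={y}. Then ◇p at x, so □p at x, so p at z, i.e. z=y.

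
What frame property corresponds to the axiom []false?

This schema is the Ver axiom.
Its frame correspondent is emptiness of R — forall x forall y ~Rxy.

Emptiness of R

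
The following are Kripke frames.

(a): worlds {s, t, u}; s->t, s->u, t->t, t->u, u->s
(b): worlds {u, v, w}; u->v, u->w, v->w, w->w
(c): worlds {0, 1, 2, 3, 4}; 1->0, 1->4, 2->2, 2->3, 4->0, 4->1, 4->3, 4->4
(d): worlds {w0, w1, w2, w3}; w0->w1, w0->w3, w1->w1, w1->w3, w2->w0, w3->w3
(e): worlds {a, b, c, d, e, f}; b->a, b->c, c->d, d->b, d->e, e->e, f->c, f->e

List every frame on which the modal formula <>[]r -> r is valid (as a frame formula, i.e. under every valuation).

none

The schema corresponds to symmetry: forall x forall y (Rxy -> Ryx).
(a): fails — Rtu but not Rut.
(b): fails — Ruv but not Rvu.
(c): fails — R10 but not R01.
(d): fails — Rw1w3 but not Rw3w1.
(e): fails — Rbc but not Rcb.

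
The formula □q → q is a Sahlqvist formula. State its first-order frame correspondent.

reflexivity: ∀x Rxx

This is the T axiom.
It corresponds to reflexivity: ∀x Rxx.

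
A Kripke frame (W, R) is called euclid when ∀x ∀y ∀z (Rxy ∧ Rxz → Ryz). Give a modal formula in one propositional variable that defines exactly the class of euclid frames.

A defining formula is ◇q → □◇q (the 5 axiom).
Suppose ◇q→□◇q is valid. Take Rxy, Rxz and set V(q)={y}. Then ◇q at x, so □◇q at x, so ◇q at z, so some w with Rzw has q; w=y, i.e. Rzy. By symmetry of the argument, Ryz.

◇q → □◇q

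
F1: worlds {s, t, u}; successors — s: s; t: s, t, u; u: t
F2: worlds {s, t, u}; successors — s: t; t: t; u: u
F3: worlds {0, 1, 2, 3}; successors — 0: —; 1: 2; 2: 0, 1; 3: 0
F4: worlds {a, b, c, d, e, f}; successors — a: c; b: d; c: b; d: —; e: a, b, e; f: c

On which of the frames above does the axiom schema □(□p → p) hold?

F2

Frame correspondent (Sahlqvist): ∀x ∀y (Rxy → Ryy) — i.e. shift-reflexivity.
F1: fails — Rtu but not Ruu.
F2: ✓.
F3: fails — R12 but not R22.
F4: fails — Reb but not Rbb.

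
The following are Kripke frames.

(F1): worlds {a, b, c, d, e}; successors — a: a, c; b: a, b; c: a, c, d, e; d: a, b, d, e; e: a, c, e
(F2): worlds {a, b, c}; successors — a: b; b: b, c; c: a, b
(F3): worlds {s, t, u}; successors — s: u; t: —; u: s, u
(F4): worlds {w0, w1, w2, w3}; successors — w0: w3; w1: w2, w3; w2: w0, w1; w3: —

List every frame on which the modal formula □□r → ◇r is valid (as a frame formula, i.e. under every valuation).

The schema corresponds to a generalized confluence (Geach) condition: ∀x ∃w (xR²w ∧ xRw).
(F1): satisfies the condition.
(F2): satisfies the condition.
(F3): fails — at t but no w with tR²w and tRw.
(F4): fails — at w0 but no w with w0R²w and w0Rw.
Valid on: (F1), (F2).

(F1), (F2)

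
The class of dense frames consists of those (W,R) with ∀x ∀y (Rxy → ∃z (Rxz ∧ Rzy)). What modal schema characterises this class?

This is density; the standard corresponding axiom is C4: □□r → □r.
Suppose □□r→□r is valid. Take Rxy and set V(r)={w : xR²w}. Then □□r at x, so □r at x, so r at y, i.e. ∃z(Rxz∧Rzy).

□□r → □r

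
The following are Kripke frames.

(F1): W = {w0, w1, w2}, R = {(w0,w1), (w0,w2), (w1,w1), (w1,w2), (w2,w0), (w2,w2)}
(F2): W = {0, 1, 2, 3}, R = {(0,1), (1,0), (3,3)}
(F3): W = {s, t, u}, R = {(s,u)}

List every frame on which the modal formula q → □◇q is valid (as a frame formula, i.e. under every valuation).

Frame correspondent (Sahlqvist): ∀x ∀y (Rxy → Ryx) — i.e. symmetry.
(F1): fails — Rw1w2 but not Rw2w1.
(F2): holds.
(F3): fails — Rsu but not Rus.

(F2)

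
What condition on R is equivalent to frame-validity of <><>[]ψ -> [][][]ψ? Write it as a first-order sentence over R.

forall x forall y forall z ((x R^2 y & x R^3 z) -> exists w (yRw & z = w))

This is a Sahlqvist (Geach-type) schema ◇^2□^1ψ → □^3◇^0ψ.
Minimal-valuation argument: fix x; take any y with xR^2y and any z with xR^3z. Set V(ψ) to the set of worlds R-reachable from y in exactly 1 step. Then □^1ψ holds at y, so the antecedent holds at x; validity forces ◇^0ψ at z, giving a w with zR^0w and yR^1w.
First-order correspondent: forall x forall y forall z ((x R^2 y & x R^3 z) -> exists w (yRw & z = w)).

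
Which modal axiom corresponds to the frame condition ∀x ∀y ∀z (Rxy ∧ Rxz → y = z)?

◇p → □p

A defining formula is ◇p → □p (the CD axiom).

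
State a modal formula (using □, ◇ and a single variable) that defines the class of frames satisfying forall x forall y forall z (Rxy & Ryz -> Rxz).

This is transitivity; the standard corresponding axiom is 4: □q → □□q.
Suppose □q→□□q is valid. Take Rxy, Ryz and set V(q)={w : Rxw}. Then □q at x, so □□q at x, so □q at y, so q at z, i.e. Rxz.

□q → □□q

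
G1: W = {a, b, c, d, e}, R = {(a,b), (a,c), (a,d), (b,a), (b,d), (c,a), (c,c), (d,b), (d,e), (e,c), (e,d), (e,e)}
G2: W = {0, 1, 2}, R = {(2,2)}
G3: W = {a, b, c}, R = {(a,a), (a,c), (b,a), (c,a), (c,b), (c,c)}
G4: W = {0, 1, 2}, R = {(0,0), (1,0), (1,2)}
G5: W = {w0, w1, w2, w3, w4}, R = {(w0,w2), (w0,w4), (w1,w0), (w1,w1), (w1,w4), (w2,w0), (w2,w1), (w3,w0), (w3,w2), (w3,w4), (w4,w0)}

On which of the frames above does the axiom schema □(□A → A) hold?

G2

The schema corresponds to shift-reflexivity: ∀x ∀y (Rxy → Ryy).
G1: fails — Rab but not Rbb.
G2: ✓.
G3: fails — Rcb but not Rbb.
G4: fails — R12 but not R22.
G5: fails — Rw1w0 but not Rw0w0.
Valid on: G2.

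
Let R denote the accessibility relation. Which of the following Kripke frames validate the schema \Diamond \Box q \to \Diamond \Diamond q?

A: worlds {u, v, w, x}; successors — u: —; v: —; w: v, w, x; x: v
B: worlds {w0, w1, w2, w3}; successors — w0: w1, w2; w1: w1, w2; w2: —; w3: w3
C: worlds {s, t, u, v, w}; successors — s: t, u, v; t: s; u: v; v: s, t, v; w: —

The schema corresponds to a generalized confluence (Geach) condition: \forall x \forall y (xRy \to \exists w (yRw \wedge x R^2 w)).
A: fails — wRv but no t with vRt and wR²t.
B: fails — w0Rw2 but no w with w2Rw and w0R²w.
C: holds.
Valid on: C.

C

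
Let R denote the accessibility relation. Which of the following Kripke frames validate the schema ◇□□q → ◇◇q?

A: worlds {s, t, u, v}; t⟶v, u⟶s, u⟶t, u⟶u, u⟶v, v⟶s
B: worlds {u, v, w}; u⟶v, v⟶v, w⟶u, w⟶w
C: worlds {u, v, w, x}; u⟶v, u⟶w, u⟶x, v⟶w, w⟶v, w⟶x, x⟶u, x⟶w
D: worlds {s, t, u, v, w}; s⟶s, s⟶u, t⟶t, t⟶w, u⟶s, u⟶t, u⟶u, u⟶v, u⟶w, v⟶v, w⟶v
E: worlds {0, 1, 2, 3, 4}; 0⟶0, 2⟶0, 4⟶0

B, D, E

This is the axiom for a generalized confluence (Geach) condition; its first-order frame correspondent is ∀x ∀y (xRy → ∃w (yR²w ∧ xR²w)).
A: fails — tRv but no w with vR²w and tR²w.
B: satisfies the condition.
C: fails — vRw but no t with wR²t and vR²t.
D: satisfies the condition.
E: satisfies the condition.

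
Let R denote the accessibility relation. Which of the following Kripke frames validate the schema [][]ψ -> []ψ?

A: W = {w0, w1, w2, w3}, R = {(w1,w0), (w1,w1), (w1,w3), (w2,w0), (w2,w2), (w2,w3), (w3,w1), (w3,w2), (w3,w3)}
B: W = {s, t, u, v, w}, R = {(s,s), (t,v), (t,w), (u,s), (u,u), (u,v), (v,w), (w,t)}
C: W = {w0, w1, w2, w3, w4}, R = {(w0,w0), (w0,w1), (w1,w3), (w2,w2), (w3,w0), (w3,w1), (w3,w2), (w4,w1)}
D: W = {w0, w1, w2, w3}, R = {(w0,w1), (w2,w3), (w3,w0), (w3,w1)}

A

This is the axiom for density; its first-order frame correspondent is forall x forall y (Rxy -> exists z (Rxz & Rzy)).
A: satisfies the condition.
B: fails — Rwt but no z with Rwz and Rzt.
C: fails — Rw1w3 but no z with Rw1z and Rzw3.
D: fails — Rw0w1 but no z with Rw0z and Rzw1.
Valid on: A.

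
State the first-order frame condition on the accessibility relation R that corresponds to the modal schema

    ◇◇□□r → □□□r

This is a Sahlqvist (Geach-type) schema ◇^2□^2r → □^3◇^0r.
Minimal-valuation argument: fix x; take any y with xR^2y and any z with xR^3z. Set V(r) to the set of worlds R-reachable from y in exactly 2 steps. Then □^2r holds at y, so the antecedent holds at x; validity forces ◇^0r at z, giving a w with zR^0w and yR^2w.
First-order correspondent: ∀x ∀y ∀z ((xR²y ∧ xR³z) → ∃w (yR²w ∧ z = w)).

∀x ∀y ∀z ((xR²y ∧ xR³z) → ∃w (yR²w ∧ z = w))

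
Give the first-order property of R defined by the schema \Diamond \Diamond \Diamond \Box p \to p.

\forall x \forall y (x R^3 y \to \exists w (yRw \wedge x = w))

This is a Sahlqvist (Geach-type) schema ◇^3□^1p → □^0◇^0p.
First-order correspondent: \forall x \forall y (x R^3 y \to \exists w (yRw \wedge x = w)).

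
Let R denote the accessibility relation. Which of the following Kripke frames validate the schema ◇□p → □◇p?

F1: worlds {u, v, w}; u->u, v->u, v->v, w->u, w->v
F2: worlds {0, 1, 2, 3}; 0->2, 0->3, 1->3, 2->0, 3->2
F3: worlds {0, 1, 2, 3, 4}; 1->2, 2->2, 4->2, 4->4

Frame correspondent (Sahlqvist): ∀x ∀y ∀z (Rxy ∧ Rxz → ∃w (Ryw ∧ Rzw)) — i.e. convergence.
F1: condition met.
F2: fails — R02 and R03 but 2 and 3 have no common successor.
F3: condition met.

F1, F3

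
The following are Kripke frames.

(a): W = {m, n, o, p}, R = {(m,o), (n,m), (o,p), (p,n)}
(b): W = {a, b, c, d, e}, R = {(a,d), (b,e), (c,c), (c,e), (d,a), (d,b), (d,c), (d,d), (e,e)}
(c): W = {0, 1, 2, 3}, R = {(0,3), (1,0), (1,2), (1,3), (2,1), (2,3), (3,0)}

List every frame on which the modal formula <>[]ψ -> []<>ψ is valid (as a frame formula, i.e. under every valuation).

The schema corresponds to convergence: forall x forall y forall z (Rxy & Rxz -> exists w (Ryw & Rzw)).
(a): satisfies the condition.
(b): fails — Rdc and Rda but c and a have no common successor.
(c): fails — R10 and R13 but 0 and 3 have no common successor.

(a)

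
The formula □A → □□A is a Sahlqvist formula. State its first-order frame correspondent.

Suppose □A→□□A is valid. Take Rxy, Ryz and set V(A)={w : Rxw}. Then □A at x, so □□A at x, so □A at y, so A at z, i.e. Rxz.

Transitivity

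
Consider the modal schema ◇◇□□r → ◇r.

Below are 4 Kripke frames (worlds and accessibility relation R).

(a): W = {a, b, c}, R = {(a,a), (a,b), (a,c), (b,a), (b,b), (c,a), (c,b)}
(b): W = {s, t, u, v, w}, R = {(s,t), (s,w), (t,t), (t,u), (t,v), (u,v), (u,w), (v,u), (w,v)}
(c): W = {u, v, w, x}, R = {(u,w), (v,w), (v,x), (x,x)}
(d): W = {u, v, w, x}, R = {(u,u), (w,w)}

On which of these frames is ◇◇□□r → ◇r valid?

Frame correspondent (Sahlqvist): ∀x ∀y (xR²y → ∃w (yR²w ∧ xRw)) — i.e. a generalized confluence (Geach) condition.
(a): ✓.
(b): fails — sR²u but no w* with uR²w* and sRw*.
(c): ✓.
(d): ✓.

(a), (c), (d)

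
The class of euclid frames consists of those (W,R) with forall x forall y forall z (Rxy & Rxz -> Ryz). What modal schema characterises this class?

◇s → □◇s

This is the Euclidean property; the standard corresponding axiom is 5: ◇s → □◇s.
Suppose ◇s→□◇s is valid. Take Rxy, Rxz and set V(s)={y}. Then ◇s at x, so □◇s at x, so ◇s at z, so some w with Rzw has s; w=y, i.e. Rzy. By symmetry of the argument, Ryz.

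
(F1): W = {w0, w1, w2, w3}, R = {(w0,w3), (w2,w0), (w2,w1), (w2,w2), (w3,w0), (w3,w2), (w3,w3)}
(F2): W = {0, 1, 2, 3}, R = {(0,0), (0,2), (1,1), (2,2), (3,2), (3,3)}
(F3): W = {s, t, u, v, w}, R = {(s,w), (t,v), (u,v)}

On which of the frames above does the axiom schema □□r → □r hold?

Frame correspondent (Sahlqvist): ∀x ∀y (Rxy → ∃z (Rxz ∧ Rzy)) — i.e. density.
(F1): holds.
(F2): holds.
(F3): fails — Ruv but no z with Ruz and Rzv.
Valid on: (F1), (F2).

(F1), (F2)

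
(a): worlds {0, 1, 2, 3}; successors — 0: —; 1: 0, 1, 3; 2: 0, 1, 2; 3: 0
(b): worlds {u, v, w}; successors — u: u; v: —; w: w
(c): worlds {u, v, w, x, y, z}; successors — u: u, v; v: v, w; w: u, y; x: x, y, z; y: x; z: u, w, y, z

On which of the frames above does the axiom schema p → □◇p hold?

The schema corresponds to symmetry: ∀x ∀y (Rxy → Ryx).
(a): fails — R10 but not R01.
(b): satisfies the condition.
(c): fails — Ruv but not Rvu.

(b)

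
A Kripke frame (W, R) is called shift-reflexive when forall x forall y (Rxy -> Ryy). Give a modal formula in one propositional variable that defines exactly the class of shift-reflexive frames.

□(□s → s)

The condition is shift-reflexivity. The T□ schema □(□s → s) defines it.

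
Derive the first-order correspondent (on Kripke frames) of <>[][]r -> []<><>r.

This is a Sahlqvist (Geach-type) schema ◇^1□^2r → □^1◇^2r.
Minimal-valuation argument: fix x; take any y with xR^1y and any z with xR^1z. Set V(r) to the set of worlds R-reachable from y in exactly 2 steps. Then □^2r holds at y, so the antecedent holds at x; validity forces ◇^2r at z, giving a w with zR^2w and yR^2w.
First-order correspondent: forall x forall y forall z ((xRy & xRz) -> exists w (y R^2 w & z R^2 w)).

forall x forall y forall z ((xRy & xRz) -> exists w (y R^2 w & z R^2 w))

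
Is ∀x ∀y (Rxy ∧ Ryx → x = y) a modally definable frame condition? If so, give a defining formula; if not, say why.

No

Any modally definable frame class is closed under surjective bounded morphisms.
The 4-cycle (worlds a,b,c,d with a→b→c→d→a) is antisymmetric. Sending even-indexed worlds to s and odd-indexed worlds to t is a surjective bounded morphism onto the two-world frame with s↔t, which is not antisymmetric.
Hence antisymmetry is not modally definable.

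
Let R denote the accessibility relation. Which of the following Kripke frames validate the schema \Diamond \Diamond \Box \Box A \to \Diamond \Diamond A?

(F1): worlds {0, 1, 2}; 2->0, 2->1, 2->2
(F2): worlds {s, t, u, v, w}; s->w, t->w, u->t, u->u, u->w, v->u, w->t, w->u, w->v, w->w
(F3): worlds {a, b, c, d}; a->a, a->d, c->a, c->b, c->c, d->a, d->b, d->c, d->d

The schema corresponds to a generalized confluence (Geach) condition: \forall x \forall y (x R^2 y \to \exists w (y R^2 w \wedge x R^2 w)).
(F1): fails — 2R²0 but no w with 0R²w and 2R²w.
(F2): ✓.
(F3): fails — aR²b but no w with bR²w and aR²w.

(F2)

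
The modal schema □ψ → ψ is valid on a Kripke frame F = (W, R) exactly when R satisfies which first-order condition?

Suppose □ψ→ψ is valid. At any x set V(ψ)={w : Rxw}. Then □ψ holds at x, so ψ holds at x, i.e. Rxx.

Reflexivity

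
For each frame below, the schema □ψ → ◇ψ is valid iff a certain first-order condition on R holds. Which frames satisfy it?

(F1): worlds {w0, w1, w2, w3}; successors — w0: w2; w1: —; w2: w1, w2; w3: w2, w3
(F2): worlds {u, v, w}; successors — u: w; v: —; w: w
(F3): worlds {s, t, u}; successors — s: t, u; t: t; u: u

(F3)

Frame correspondent (Sahlqvist): ∀x ∃y Rxy — i.e. seriality.
(F1): fails — world w1 has no successor.
(F2): fails — world v has no successor.
(F3): ✓.
Valid on: (F3).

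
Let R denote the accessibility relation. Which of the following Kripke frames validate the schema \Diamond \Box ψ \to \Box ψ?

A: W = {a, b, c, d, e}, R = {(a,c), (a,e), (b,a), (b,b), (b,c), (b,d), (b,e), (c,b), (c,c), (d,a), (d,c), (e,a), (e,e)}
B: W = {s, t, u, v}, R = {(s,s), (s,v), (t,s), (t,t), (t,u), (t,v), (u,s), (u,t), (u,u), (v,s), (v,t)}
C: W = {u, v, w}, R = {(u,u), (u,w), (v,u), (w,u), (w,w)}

C

The schema corresponds to the Euclidean property: \forall x \forall y \forall z (Rxy \wedge Rxz \to Ryz).
A: fails — Rae and Rac but not Rec.
B: fails — Rsv and Rsv but not Rvv.
C: satisfies the condition.
Valid on: C.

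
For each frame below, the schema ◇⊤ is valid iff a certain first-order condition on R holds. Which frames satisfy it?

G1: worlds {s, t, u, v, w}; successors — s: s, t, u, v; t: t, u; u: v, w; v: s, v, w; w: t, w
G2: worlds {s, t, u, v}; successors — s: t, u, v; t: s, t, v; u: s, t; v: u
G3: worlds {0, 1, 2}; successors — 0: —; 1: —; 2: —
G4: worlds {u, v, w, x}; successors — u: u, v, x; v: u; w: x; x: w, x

This is the axiom for seriality; its first-order frame correspondent is ∀x ∃y Rxy.
G1: condition met.
G2: condition met.
G3: fails — world 0 has no successor.
G4: condition met.
Valid on: G1, G2, G4.

G1, G2, G4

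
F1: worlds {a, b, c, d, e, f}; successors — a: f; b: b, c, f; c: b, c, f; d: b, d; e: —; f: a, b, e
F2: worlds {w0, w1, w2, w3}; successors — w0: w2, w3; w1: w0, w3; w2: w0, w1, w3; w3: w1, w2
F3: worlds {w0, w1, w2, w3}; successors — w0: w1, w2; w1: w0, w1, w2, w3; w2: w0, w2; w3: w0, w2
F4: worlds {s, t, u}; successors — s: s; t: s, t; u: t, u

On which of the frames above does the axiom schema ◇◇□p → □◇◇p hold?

F2, F3, F4

This is the axiom for a generalized confluence (Geach) condition; its first-order frame correspondent is ∀x ∀y ∀z ((xR²y ∧ xRz) → ∃w (yRw ∧ zR²w)).
F1: fails — aR²e, aRf but no w with eRw and fR²w.
F2: ✓.
F3: ✓.
F4: ✓.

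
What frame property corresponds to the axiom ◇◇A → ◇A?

Transitivity

Equivalently (dual form): □A → □□A.
Suppose □A→□□A is valid. Take Rxy, Ryz and set V(A)={w : Rxw}. Then □A at x, so □□A at x, so □A at y, so A at z, i.e. Rxz.
Conversely, on a frame with transitivity the schema holds at every world under every valuation.
So the correspondent is transitivity.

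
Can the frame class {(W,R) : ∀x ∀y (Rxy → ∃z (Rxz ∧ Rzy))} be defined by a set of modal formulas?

Yes: it is density, defined by the C4 schema □□p → □p.

Yes, by □□p → □p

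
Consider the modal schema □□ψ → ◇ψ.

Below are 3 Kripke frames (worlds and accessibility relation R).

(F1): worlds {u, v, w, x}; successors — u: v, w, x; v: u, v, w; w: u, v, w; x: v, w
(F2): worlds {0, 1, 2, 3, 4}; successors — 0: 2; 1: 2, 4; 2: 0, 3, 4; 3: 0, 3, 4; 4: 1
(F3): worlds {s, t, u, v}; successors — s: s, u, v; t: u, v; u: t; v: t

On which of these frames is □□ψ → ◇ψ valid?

(F1)

The schema corresponds to a generalized confluence (Geach) condition: ∀x ∃w (xR²w ∧ xRw).
(F1): ✓.
(F2): fails — at 0 but no w with 0R²w and 0Rw.
(F3): fails — at t but no w with tR²w and tRw.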